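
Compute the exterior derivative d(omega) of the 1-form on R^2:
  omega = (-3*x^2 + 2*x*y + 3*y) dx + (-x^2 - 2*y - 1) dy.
d(omega) = (-4*x - 3) dx ∧ dy

For a 1-form omega = sum_i f_i dx_i, the exterior derivative is
  d(omega) = sum_{i < j} (∂f_j/∂x_i - ∂f_i/∂x_j) dx_i ∧ dx_j.
  coefficient of dx ∧ dy: ∂f_2/∂x - ∂f_1/∂y = ∂(-x^2 - 2*y - 1)/∂x - ∂(-3*x^2 + 2*x*y + 3*y)/∂y = -4*x - 3
Assembling: d(omega) = (-4*x - 3) dx ∧ dy.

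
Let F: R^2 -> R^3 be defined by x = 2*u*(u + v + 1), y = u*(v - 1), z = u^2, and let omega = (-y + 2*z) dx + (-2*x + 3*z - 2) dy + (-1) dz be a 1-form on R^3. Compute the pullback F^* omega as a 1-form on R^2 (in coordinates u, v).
F^* omega = (8*u^3 - u^2*v + 9*u^2 - 6*u*v^2 + 4*u - 2*v + 2) du + (u*(3*u^2 - 6*u*v - 2*u - 2)) dv

Using F^*(f dg) = (f ∘ F) d(g ∘ F), substitute each coordinate x_i by F_i(u, v) in f_i, and replace dx_i by d F_i = (∂F_i/∂u) du + (∂F_i/∂v) dv.
  For the x component: f_1(F) = u*(2*u - v + 1); d F_1 = (4*u + 2*v + 2) du + (2*u) dv
  For the y component: f_2(F) = -u^2 - 4*u*v - 4*u - 2; d F_2 = (v - 1) du + (u) dv
  For the z component: f_3(F) = -1; d F_3 = (2*u) du + (0) dv
Combining and collecting du, dv coefficients:
  coeff of du: 8*u^3 - u^2*v + 9*u^2 - 6*u*v^2 + 4*u - 2*v + 2
  coeff of dv: u*(3*u^2 - 6*u*v - 2*u - 2)
F^* omega = (8*u^3 - u^2*v + 9*u^2 - 6*u*v^2 + 4*u - 2*v + 2) du + (u*(3*u^2 - 6*u*v - 2*u - 2)) dv.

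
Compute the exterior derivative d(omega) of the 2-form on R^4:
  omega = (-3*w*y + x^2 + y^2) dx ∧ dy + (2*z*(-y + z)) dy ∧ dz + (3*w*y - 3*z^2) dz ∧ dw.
d(omega) = (-3*y) dx ∧ dy ∧ dw + (3*w) dy ∧ dz ∧ dw

For a 2-form omega = sum_{i<j} g_{ij} dx_i ∧ dx_j, the exterior derivative is
  d(omega) = sum_{i<j} d(g_{ij}) ∧ dx_i ∧ dx_j = sum_{i<j, k} (∂g_{ij}/∂x_k) dx_k ∧ dx_i ∧ dx_j.
Expand each term, using dx_k ∧ dx_i ∧ dx_j = sgn(permutation) dx_{(a)} ∧ dx_{(b)} ∧ dx_{(c)} with (a < b < c) sorted:
  d(-3*w*y + x^2 + y^2) includes (∂/∂w)(-3*w*y + x^2 + y^2) dw = (-3*y) dw, which multiplied by dx ∧ dy gives (-3*y) dx ∧ dy ∧ dw
  d(3*w*y - 3*z^2) includes (∂/∂y)(3*w*y - 3*z^2) dy = (3*w) dy, which multiplied by dz ∧ dw gives (3*w) dy ∧ dz ∧ dw
Collecting like 3-forms: d(omega) = (-3*y) dx ∧ dy ∧ dw + (3*w) dy ∧ dz ∧ dw.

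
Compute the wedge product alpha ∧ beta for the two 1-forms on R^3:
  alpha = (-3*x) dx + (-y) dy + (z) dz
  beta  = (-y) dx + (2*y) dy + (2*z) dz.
alpha ∧ beta = (-y*(6*x + y)) dx ∧ dy + (z*(-6*x + y)) dx ∧ dz + (-4*y*z) dy ∧ dz

Distribute the wedge, using dx_i ∧ dx_j = -dx_j ∧ dx_i and dx_i ∧ dx_i = 0. For each pair (i, j) with i < j, the coefficient of dx_i ∧ dx_j in alpha ∧ beta is (alpha_i * beta_j - alpha_j * beta_i). Collecting: alpha ∧ beta = (-y*(6*x + y)) dx ∧ dy + (z*(-6*x + y)) dx ∧ dz + (-4*y*z) dy ∧ dz.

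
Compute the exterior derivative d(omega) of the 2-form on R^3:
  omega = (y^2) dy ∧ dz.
d(omega) = 0

For a 2-form omega = sum_{i<j} g_{ij} dx_i ∧ dx_j, the exterior derivative is
  d(omega) = sum_{i<j} d(g_{ij}) ∧ dx_i ∧ dx_j = sum_{i<j, k} (∂g_{ij}/∂x_k) dx_k ∧ dx_i ∧ dx_j.
Expand each term, using dx_k ∧ dx_i ∧ dx_j = sgn(permutation) dx_{(a)} ∧ dx_{(b)} ∧ dx_{(c)} with (a < b < c) sorted:

Collecting like 3-forms: d(omega) = 0.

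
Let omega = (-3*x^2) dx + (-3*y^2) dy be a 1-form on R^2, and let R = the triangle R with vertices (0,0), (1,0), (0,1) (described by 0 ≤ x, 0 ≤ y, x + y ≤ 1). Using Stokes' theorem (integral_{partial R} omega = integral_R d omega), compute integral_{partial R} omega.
integral_(partial R) omega = 0

Stokes: integral_partial_R omega = integral_R d omega with d omega = (∂Q/∂x - ∂P/∂y) dx ∧ dy.
  ∂Q/∂x = 0
  ∂P/∂y = 0
  integrand = ∂Q/∂x - ∂P/∂y = 0.
Integrating over R: integral_0^1 integral_0^{1-x} (0) dy dx = 0.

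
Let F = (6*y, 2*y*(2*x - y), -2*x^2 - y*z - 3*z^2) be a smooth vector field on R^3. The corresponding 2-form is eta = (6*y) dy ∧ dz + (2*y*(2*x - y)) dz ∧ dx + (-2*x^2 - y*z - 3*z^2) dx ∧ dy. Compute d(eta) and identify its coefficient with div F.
d(eta) = (4*x - 5*y - 6*z) dx ∧ dy ∧ dz; div F = 4*x - 5*y - 6*z

For a 2-form in R^3 of the form above, applying d gives a 3-form with coefficient ∂P/∂x + ∂Q/∂y + ∂R/∂z:
  ∂P/∂x = 0
  ∂Q/∂y = 4*x - 4*y
  ∂R/∂z = -y - 6*z
Sum = 4*x - 5*y - 6*z, which is exactly div F.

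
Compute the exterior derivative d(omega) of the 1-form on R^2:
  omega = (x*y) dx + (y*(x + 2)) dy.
d(omega) = (-x + y) dx ∧ dy

For a 1-form omega = sum_i f_i dx_i, the exterior derivative is
  d(omega) = sum_{i < j} (∂f_j/∂x_i - ∂f_i/∂x_j) dx_i ∧ dx_j.
  coefficient of dx ∧ dy: ∂f_2/∂x - ∂f_1/∂y = ∂(y*(x + 2))/∂x - ∂(x*y)/∂y = -x + y
Assembling: d(omega) = (-x + y) dx ∧ dy.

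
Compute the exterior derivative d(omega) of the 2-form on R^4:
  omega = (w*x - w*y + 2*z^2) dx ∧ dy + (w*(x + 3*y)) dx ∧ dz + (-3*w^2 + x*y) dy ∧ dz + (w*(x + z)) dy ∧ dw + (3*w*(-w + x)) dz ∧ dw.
d(omega) = (-3*w + y + 4*z) dx ∧ dy ∧ dz + (w + x - y) dx ∧ dy ∧ dw + (3*w + x + 3*y) dx ∧ dz ∧ dw + (-7*w) dy ∧ dz ∧ dw

For a 2-form omega = sum_{i<j} g_{ij} dx_i ∧ dx_j, the exterior derivative is
  d(omega) = sum_{i<j} d(g_{ij}) ∧ dx_i ∧ dx_j = sum_{i<j, k} (∂g_{ij}/∂x_k) dx_k ∧ dx_i ∧ dx_j.
Expand each term, using dx_k ∧ dx_i ∧ dx_j = sgn(permutation) dx_{(a)} ∧ dx_{(b)} ∧ dx_{(c)} with (a < b < c) sorted:
  d(w*x - w*y + 2*z^2) includes (∂/∂z)(w*x - w*y + 2*z^2) dz = (4*z) dz, which multiplied by dx ∧ dy gives (4*z) dx ∧ dy ∧ dz
  d(w*x - w*y + 2*z^2) includes (∂/∂w)(w*x - w*y + 2*z^2) dw = (x - y) dw, which multiplied by dx ∧ dy gives (x - y) dx ∧ dy ∧ dw
  d(w*(x + 3*y)) includes (∂/∂y)(w*(x + 3*y)) dy = (3*w) dy, which multiplied by dx ∧ dz gives (-3*w) dx ∧ dy ∧ dz
  d(w*(x + 3*y)) includes (∂/∂w)(w*(x + 3*y)) dw = (x + 3*y) dw, which multiplied by dx ∧ dz gives (x + 3*y) dx ∧ dz ∧ dw
  d(-3*w^2 + x*y) includes (∂/∂x)(-3*w^2 + x*y) dx = (y) dx, which multiplied by dy ∧ dz gives (y) dx ∧ dy ∧ dz
  d(-3*w^2 + x*y) includes (∂/∂w)(-3*w^2 + x*y) dw = (-6*w) dw, which multiplied by dy ∧ dz gives (-6*w) dy ∧ dz ∧ dw
  d(w*(x + z)) includes (∂/∂x)(w*(x + z)) dx = (w) dx, which multiplied by dy ∧ dw gives (w) dx ∧ dy ∧ dw
  d(w*(x + z)) includes (∂/∂z)(w*(x + z)) dz = (w) dz, which multiplied by dy ∧ dw gives (-w) dy ∧ dz ∧ dw
  d(3*w*(-w + x)) includes (∂/∂x)(3*w*(-w + x)) dx = (3*w) dx, which multiplied by dz ∧ dw gives (3*w) dx ∧ dz ∧ dw
Collecting like 3-forms: d(omega) = (-3*w + y + 4*z) dx ∧ dy ∧ dz + (w + x - y) dx ∧ dy ∧ dw + (3*w + x + 3*y) dx ∧ dz ∧ dw + (-7*w) dy ∧ dz ∧ dw.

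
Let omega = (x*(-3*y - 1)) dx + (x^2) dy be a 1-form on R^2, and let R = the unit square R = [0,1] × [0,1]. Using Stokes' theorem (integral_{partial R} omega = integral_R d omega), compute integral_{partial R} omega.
integral_(partial R) omega = 5/2

Stokes: integral_partial_R omega = integral_R d omega with d omega = (∂Q/∂x - ∂P/∂y) dx ∧ dy.
  ∂Q/∂x = 2*x
  ∂P/∂y = -3*x
  integrand = ∂Q/∂x - ∂P/∂y = 5*x.
Integrating over R: integral_0^1 integral_0^1 (5*x) dx dy = 5/2.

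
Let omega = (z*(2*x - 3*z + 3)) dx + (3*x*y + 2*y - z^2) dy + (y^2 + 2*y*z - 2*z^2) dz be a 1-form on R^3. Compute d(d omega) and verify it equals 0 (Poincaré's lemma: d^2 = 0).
d(d omega) = 0

Step 1: d omega = sum_{i<j} (∂f_j/∂x_i - ∂f_i/∂x_j) dx_i ∧ dx_j:
  coeff of dx ∧ dy: 3*y
  coeff of dx ∧ dz: -2*x + 6*z - 3
  coeff of dy ∧ dz: 2*y + 4*z
Step 2: Apply d again to each 2-form coefficient. The only possible 3-form in R^3 is dx ∧ dy ∧ dz, with coefficient
  ∂(coeff of dy∧dz)/∂x - ∂(coeff of dx∧dz)/∂y + ∂(coeff of dx∧dy)/∂z
  = ∂/∂x (2*y + 4*z) - ∂/∂y (-2*x + 6*z - 3) + ∂/∂z (3*y).
Each of these terms simplifies to sums of mixed partials that cancel in pairs. The result is 0 (by equality of mixed partials for smooth functions — Schwarz / Clairaut).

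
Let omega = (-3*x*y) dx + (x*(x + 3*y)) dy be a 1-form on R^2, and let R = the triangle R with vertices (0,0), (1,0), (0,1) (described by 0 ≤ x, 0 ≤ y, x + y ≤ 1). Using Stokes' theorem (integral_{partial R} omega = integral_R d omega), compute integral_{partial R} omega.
integral_(partial R) omega = 4/3

Stokes: integral_partial_R omega = integral_R d omega with d omega = (∂Q/∂x - ∂P/∂y) dx ∧ dy.
  ∂Q/∂x = 2*x + 3*y
  ∂P/∂y = -3*x
  integrand = ∂Q/∂x - ∂P/∂y = 5*x + 3*y.
Integrating over R: integral_0^1 integral_0^{1-x} (5*x + 3*y) dy dx = 4/3.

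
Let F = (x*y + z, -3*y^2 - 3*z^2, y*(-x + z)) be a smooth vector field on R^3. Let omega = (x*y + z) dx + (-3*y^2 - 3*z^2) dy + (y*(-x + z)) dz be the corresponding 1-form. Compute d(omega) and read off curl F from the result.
d(omega) = (-x + 7*z) dy ∧ dz + (y + 1) dz ∧ dx + (-x) dx ∧ dy; curl F = (-x + 7*z, y + 1, -x)

d omega = sum_{i<j} (∂f_j/∂x_i - ∂f_i/∂x_j) dx_i ∧ dx_j. Under the identification (dy ∧ dz, dz ∧ dx, dx ∧ dy) ↔ (e_x, e_y, e_z), the coefficients are exactly the components of curl F. Compute:
  ∂R/∂y - ∂Q/∂z = (-x + z) - (-6*z) = -x + 7*z
  ∂P/∂z - ∂R/∂x = (1) - (-y) = y + 1
  ∂Q/∂x - ∂P/∂y = (0) - (x) = -x.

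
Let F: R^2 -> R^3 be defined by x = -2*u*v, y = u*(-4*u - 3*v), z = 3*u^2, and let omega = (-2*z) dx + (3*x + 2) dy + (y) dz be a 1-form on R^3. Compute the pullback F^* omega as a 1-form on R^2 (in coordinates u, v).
F^* omega = (-24*u^3 + 42*u^2*v + 18*u*v^2 - 16*u - 6*v) du + (6*u*(2*u^2 + 3*u*v - 1)) dv

Using F^*(f dg) = (f ∘ F) d(g ∘ F), substitute each coordinate x_i by F_i(u, v) in f_i, and replace dx_i by d F_i = (∂F_i/∂u) du + (∂F_i/∂v) dv.
  For the x component: f_1(F) = -6*u^2; d F_1 = (-2*v) du + (-2*u) dv
  For the y component: f_2(F) = -6*u*v + 2; d F_2 = (-8*u - 3*v) du + (-3*u) dv
  For the z component: f_3(F) = u*(-4*u - 3*v); d F_3 = (6*u) du + (0) dv
Combining and collecting du, dv coefficients:
  coeff of du: -24*u^3 + 42*u^2*v + 18*u*v^2 - 16*u - 6*v
  coeff of dv: 6*u*(2*u^2 + 3*u*v - 1)
F^* omega = (-24*u^3 + 42*u^2*v + 18*u*v^2 - 16*u - 6*v) du + (6*u*(2*u^2 + 3*u*v - 1)) dv.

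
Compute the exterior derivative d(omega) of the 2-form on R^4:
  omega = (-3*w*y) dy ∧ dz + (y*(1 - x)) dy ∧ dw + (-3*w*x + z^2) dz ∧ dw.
d(omega) = (-3*y) dy ∧ dz ∧ dw + (-y) dx ∧ dy ∧ dw + (-3*w) dx ∧ dz ∧ dw

For a 2-form omega = sum_{i<j} g_{ij} dx_i ∧ dx_j, the exterior derivative is
  d(omega) = sum_{i<j} d(g_{ij}) ∧ dx_i ∧ dx_j = sum_{i<j, k} (∂g_{ij}/∂x_k) dx_k ∧ dx_i ∧ dx_j.
Expand each term, using dx_k ∧ dx_i ∧ dx_j = sgn(permutation) dx_{(a)} ∧ dx_{(b)} ∧ dx_{(c)} with (a < b < c) sorted:
  d(-3*w*y) includes (∂/∂w)(-3*w*y) dw = (-3*y) dw, which multiplied by dy ∧ dz gives (-3*y) dy ∧ dz ∧ dw
  d(y*(1 - x)) includes (∂/∂x)(y*(1 - x)) dx = (-y) dx, which multiplied by dy ∧ dw gives (-y) dx ∧ dy ∧ dw
  d(-3*w*x + z^2) includes (∂/∂x)(-3*w*x + z^2) dx = (-3*w) dx, which multiplied by dz ∧ dw gives (-3*w) dx ∧ dz ∧ dw
Collecting like 3-forms: d(omega) = (-3*y) dy ∧ dz ∧ dw + (-y) dx ∧ dy ∧ dw + (-3*w) dx ∧ dz ∧ dw.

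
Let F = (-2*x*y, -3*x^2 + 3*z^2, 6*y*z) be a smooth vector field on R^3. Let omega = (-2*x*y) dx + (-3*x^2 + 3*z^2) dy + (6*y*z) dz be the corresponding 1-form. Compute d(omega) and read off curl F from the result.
d(omega) = (0) dy ∧ dz + (0) dz ∧ dx + (-4*x) dx ∧ dy; curl F = (0, 0, -4*x)

d omega = sum_{i<j} (∂f_j/∂x_i - ∂f_i/∂x_j) dx_i ∧ dx_j. Under the identification (dy ∧ dz, dz ∧ dx, dx ∧ dy) ↔ (e_x, e_y, e_z), the coefficients are exactly the components of curl F. Compute:
  ∂R/∂y - ∂Q/∂z = (6*z) - (6*z) = 0
  ∂P/∂z - ∂R/∂x = (0) - (0) = 0
  ∂Q/∂x - ∂P/∂y = (-6*x) - (-2*x) = -4*x.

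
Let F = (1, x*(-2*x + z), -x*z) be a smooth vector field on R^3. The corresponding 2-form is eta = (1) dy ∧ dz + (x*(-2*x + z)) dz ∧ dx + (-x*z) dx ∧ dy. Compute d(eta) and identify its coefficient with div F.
d(eta) = (-x) dx ∧ dy ∧ dz; div F = -x

For a 2-form in R^3 of the form above, applying d gives a 3-form with coefficient ∂P/∂x + ∂Q/∂y + ∂R/∂z:
  ∂P/∂x = 0
  ∂Q/∂y = 0
  ∂R/∂z = -x
Sum = -x, which is exactly div F.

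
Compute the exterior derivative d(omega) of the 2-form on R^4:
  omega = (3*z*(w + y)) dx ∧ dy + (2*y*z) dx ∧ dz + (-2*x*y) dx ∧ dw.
d(omega) = (3*w + 3*y - 2*z) dx ∧ dy ∧ dz + (2*x + 3*z) dx ∧ dy ∧ dw

For a 2-form omega = sum_{i<j} g_{ij} dx_i ∧ dx_j, the exterior derivative is
  d(omega) = sum_{i<j} d(g_{ij}) ∧ dx_i ∧ dx_j = sum_{i<j, k} (∂g_{ij}/∂x_k) dx_k ∧ dx_i ∧ dx_j.
Expand each term, using dx_k ∧ dx_i ∧ dx_j = sgn(permutation) dx_{(a)} ∧ dx_{(b)} ∧ dx_{(c)} with (a < b < c) sorted:
  d(3*z*(w + y)) includes (∂/∂z)(3*z*(w + y)) dz = (3*w + 3*y) dz, which multiplied by dx ∧ dy gives (3*w + 3*y) dx ∧ dy ∧ dz
  d(3*z*(w + y)) includes (∂/∂w)(3*z*(w + y)) dw = (3*z) dw, which multiplied by dx ∧ dy gives (3*z) dx ∧ dy ∧ dw
  d(2*y*z) includes (∂/∂y)(2*y*z) dy = (2*z) dy, which multiplied by dx ∧ dz gives (-2*z) dx ∧ dy ∧ dz
  d(-2*x*y) includes (∂/∂y)(-2*x*y) dy = (-2*x) dy, which multiplied by dx ∧ dw gives (2*x) dx ∧ dy ∧ dw
Collecting like 3-forms: d(omega) = (3*w + 3*y - 2*z) dx ∧ dy ∧ dz + (2*x + 3*z) dx ∧ dy ∧ dw.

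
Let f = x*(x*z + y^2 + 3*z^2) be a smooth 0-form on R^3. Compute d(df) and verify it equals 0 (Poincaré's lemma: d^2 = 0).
d(df) = 0

Step 1: df = sum_i (∂f/∂x_i) dx_i = (2*x*z + y^2 + 3*z^2) dx + (2*x*y) dy + (x*(x + 6*z)) dz.
Step 2: Apply d again. Using the 1-form formula, the coefficient of dx ∧ dy in d(df) is ∂^2 f/∂x ∂y - ∂^2 f/∂y ∂x = (2*y) - (2*y) = 0 (equality of mixed partials for smooth f).
Similarly for dx ∧ dz and dy ∧ dz — all coefficients vanish. So d(df) = 0.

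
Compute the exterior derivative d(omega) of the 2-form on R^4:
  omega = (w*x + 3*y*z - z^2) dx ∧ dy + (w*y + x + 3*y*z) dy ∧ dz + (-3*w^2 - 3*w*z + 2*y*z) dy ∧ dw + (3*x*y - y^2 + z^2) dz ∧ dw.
d(omega) = (3*y - 2*z + 1) dx ∧ dy ∧ dz + (x) dx ∧ dy ∧ dw + (3*w + 3*x - 3*y) dy ∧ dz ∧ dw + (3*y) dx ∧ dz ∧ dw

For a 2-form omega = sum_{i<j} g_{ij} dx_i ∧ dx_j, the exterior derivative is
  d(omega) = sum_{i<j} d(g_{ij}) ∧ dx_i ∧ dx_j = sum_{i<j, k} (∂g_{ij}/∂x_k) dx_k ∧ dx_i ∧ dx_j.
Expand each term, using dx_k ∧ dx_i ∧ dx_j = sgn(permutation) dx_{(a)} ∧ dx_{(b)} ∧ dx_{(c)} with (a < b < c) sorted:
  d(w*x + 3*y*z - z^2) includes (∂/∂z)(w*x + 3*y*z - z^2) dz = (3*y - 2*z) dz, which multiplied by dx ∧ dy gives (3*y - 2*z) dx ∧ dy ∧ dz
  d(w*x + 3*y*z - z^2) includes (∂/∂w)(w*x + 3*y*z - z^2) dw = (x) dw, which multiplied by dx ∧ dy gives (x) dx ∧ dy ∧ dw
  d(w*y + x + 3*y*z) includes (∂/∂x)(w*y + x + 3*y*z) dx = (1) dx, which multiplied by dy ∧ dz gives (1) dx ∧ dy ∧ dz
  d(w*y + x + 3*y*z) includes (∂/∂w)(w*y + x + 3*y*z) dw = (y) dw, which multiplied by dy ∧ dz gives (y) dy ∧ dz ∧ dw
  d(-3*w^2 - 3*w*z + 2*y*z) includes (∂/∂z)(-3*w^2 - 3*w*z + 2*y*z) dz = (-3*w + 2*y) dz, which multiplied by dy ∧ dw gives (3*w - 2*y) dy ∧ dz ∧ dw
  d(3*x*y - y^2 + z^2) includes (∂/∂x)(3*x*y - y^2 + z^2) dx = (3*y) dx, which multiplied by dz ∧ dw gives (3*y) dx ∧ dz ∧ dw
  d(3*x*y - y^2 + z^2) includes (∂/∂y)(3*x*y - y^2 + z^2) dy = (3*x - 2*y) dy, which multiplied by dz ∧ dw gives (3*x - 2*y) dy ∧ dz ∧ dw
Collecting like 3-forms: d(omega) = (3*y - 2*z + 1) dx ∧ dy ∧ dz + (x) dx ∧ dy ∧ dw + (3*w + 3*x - 3*y) dy ∧ dz ∧ dw + (3*y) dx ∧ dz ∧ dw.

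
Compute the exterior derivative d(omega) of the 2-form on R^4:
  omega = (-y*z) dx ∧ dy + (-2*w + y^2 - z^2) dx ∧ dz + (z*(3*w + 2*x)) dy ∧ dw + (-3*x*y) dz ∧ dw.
d(omega) = (-3*y) dx ∧ dy ∧ dz + (-3*y - 2) dx ∧ dz ∧ dw + (2*z) dx ∧ dy ∧ dw + (-3*w - 5*x) dy ∧ dz ∧ dw

For a 2-form omega = sum_{i<j} g_{ij} dx_i ∧ dx_j, the exterior derivative is
  d(omega) = sum_{i<j} d(g_{ij}) ∧ dx_i ∧ dx_j = sum_{i<j, k} (∂g_{ij}/∂x_k) dx_k ∧ dx_i ∧ dx_j.
Expand each term, using dx_k ∧ dx_i ∧ dx_j = sgn(permutation) dx_{(a)} ∧ dx_{(b)} ∧ dx_{(c)} with (a < b < c) sorted:
  d(-y*z) includes (∂/∂z)(-y*z) dz = (-y) dz, which multiplied by dx ∧ dy gives (-y) dx ∧ dy ∧ dz
  d(-2*w + y^2 - z^2) includes (∂/∂y)(-2*w + y^2 - z^2) dy = (2*y) dy, which multiplied by dx ∧ dz gives (-2*y) dx ∧ dy ∧ dz
  d(-2*w + y^2 - z^2) includes (∂/∂w)(-2*w + y^2 - z^2) dw = (-2) dw, which multiplied by dx ∧ dz gives (-2) dx ∧ dz ∧ dw
  d(z*(3*w + 2*x)) includes (∂/∂x)(z*(3*w + 2*x)) dx = (2*z) dx, which multiplied by dy ∧ dw gives (2*z) dx ∧ dy ∧ dw
  d(z*(3*w + 2*x)) includes (∂/∂z)(z*(3*w + 2*x)) dz = (3*w + 2*x) dz, which multiplied by dy ∧ dw gives (-3*w - 2*x) dy ∧ dz ∧ dw
  d(-3*x*y) includes (∂/∂x)(-3*x*y) dx = (-3*y) dx, which multiplied by dz ∧ dw gives (-3*y) dx ∧ dz ∧ dw
  d(-3*x*y) includes (∂/∂y)(-3*x*y) dy = (-3*x) dy, which multiplied by dz ∧ dw gives (-3*x) dy ∧ dz ∧ dw
Collecting like 3-forms: d(omega) = (-3*y) dx ∧ dy ∧ dz + (-3*y - 2) dx ∧ dz ∧ dw + (2*z) dx ∧ dy ∧ dw + (-3*w - 5*x) dy ∧ dz ∧ dw.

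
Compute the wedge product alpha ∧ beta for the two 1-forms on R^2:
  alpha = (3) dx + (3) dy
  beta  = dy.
alpha ∧ beta = (3) dx ∧ dy

Distribute the wedge, using dx_i ∧ dx_j = -dx_j ∧ dx_i and dx_i ∧ dx_i = 0. For each pair (i, j) with i < j, the coefficient of dx_i ∧ dx_j in alpha ∧ beta is (alpha_i * beta_j - alpha_j * beta_i). Collecting: alpha ∧ beta = (3) dx ∧ dy.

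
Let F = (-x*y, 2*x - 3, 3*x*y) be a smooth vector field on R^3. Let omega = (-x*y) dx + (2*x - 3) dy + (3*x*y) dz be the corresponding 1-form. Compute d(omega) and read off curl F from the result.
d(omega) = (3*x) dy ∧ dz + (-3*y) dz ∧ dx + (x + 2) dx ∧ dy; curl F = (3*x, -3*y, x + 2)

d omega = sum_{i<j} (∂f_j/∂x_i - ∂f_i/∂x_j) dx_i ∧ dx_j. Under the identification (dy ∧ dz, dz ∧ dx, dx ∧ dy) ↔ (e_x, e_y, e_z), the coefficients are exactly the components of curl F. Compute:
  ∂R/∂y - ∂Q/∂z = (3*x) - (0) = 3*x
  ∂P/∂z - ∂R/∂x = (0) - (3*y) = -3*y
  ∂Q/∂x - ∂P/∂y = (2) - (-x) = x + 2.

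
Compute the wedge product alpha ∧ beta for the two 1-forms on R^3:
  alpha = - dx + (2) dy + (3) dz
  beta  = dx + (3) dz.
alpha ∧ beta = (-6) dx ∧ dz + (-2) dx ∧ dy + (6) dy ∧ dz

Distribute the wedge, using dx_i ∧ dx_j = -dx_j ∧ dx_i and dx_i ∧ dx_i = 0. For each pair (i, j) with i < j, the coefficient of dx_i ∧ dx_j in alpha ∧ beta is (alpha_i * beta_j - alpha_j * beta_i). Collecting: alpha ∧ beta = (-6) dx ∧ dz + (-2) dx ∧ dy + (6) dy ∧ dz.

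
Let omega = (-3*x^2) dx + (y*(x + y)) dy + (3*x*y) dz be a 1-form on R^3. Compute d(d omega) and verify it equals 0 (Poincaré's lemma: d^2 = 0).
d(d omega) = 0

Step 1: d omega = sum_{i<j} (∂f_j/∂x_i - ∂f_i/∂x_j) dx_i ∧ dx_j:
  coeff of dx ∧ dy: y
  coeff of dx ∧ dz: 3*y
  coeff of dy ∧ dz: 3*x
Step 2: Apply d again to each 2-form coefficient. The only possible 3-form in R^3 is dx ∧ dy ∧ dz, with coefficient
  ∂(coeff of dy∧dz)/∂x - ∂(coeff of dx∧dz)/∂y + ∂(coeff of dx∧dy)/∂z
  = ∂/∂x (3*x) - ∂/∂y (3*y) + ∂/∂z (y).
Each of these terms simplifies to sums of mixed partials that cancel in pairs. The result is 0 (by equality of mixed partials for smooth functions — Schwarz / Clairaut).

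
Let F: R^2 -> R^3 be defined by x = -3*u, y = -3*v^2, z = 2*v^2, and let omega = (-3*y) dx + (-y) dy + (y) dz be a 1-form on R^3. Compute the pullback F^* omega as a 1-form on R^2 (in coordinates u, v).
F^* omega = (-27*v^2) du + (-30*v^3) dv

Using F^*(f dg) = (f ∘ F) d(g ∘ F), substitute each coordinate x_i by F_i(u, v) in f_i, and replace dx_i by d F_i = (∂F_i/∂u) du + (∂F_i/∂v) dv.
  For the x component: f_1(F) = 9*v^2; d F_1 = (-3) du + (0) dv
  For the y component: f_2(F) = 3*v^2; d F_2 = (0) du + (-6*v) dv
  For the z component: f_3(F) = -3*v^2; d F_3 = (0) du + (4*v) dv
Combining and collecting du, dv coefficients:
  coeff of du: -27*v^2
  coeff of dv: -30*v^3
F^* omega = (-27*v^2) du + (-30*v^3) dv.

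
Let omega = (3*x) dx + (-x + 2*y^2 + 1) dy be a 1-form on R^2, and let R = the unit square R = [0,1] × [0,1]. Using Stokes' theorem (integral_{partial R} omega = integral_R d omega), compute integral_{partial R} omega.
integral_(partial R) omega = -1

Stokes: integral_partial_R omega = integral_R d omega with d omega = (∂Q/∂x - ∂P/∂y) dx ∧ dy.
  ∂Q/∂x = -1
  ∂P/∂y = 0
  integrand = ∂Q/∂x - ∂P/∂y = -1.
Integrating over R: integral_0^1 integral_0^1 (-1) dx dy = -1.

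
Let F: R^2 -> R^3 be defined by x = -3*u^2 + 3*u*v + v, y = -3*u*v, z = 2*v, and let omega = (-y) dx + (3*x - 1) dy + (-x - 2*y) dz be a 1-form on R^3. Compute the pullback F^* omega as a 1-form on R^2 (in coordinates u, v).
F^* omega = (3*v*(3*u^2 - 6*u*v - 3*v + 1)) du + (27*u^3 - 18*u^2*v + 6*u^2 + 3*u - 2*v) dv

Using F^*(f dg) = (f ∘ F) d(g ∘ F), substitute each coordinate x_i by F_i(u, v) in f_i, and replace dx_i by d F_i = (∂F_i/∂u) du + (∂F_i/∂v) dv.
  For the x component: f_1(F) = 3*u*v; d F_1 = (-6*u + 3*v) du + (3*u + 1) dv
  For the y component: f_2(F) = -9*u^2 + 9*u*v + 3*v - 1; d F_2 = (-3*v) du + (-3*u) dv
  For the z component: f_3(F) = 3*u^2 + 3*u*v - v; d F_3 = (0) du + (2) dv
Combining and collecting du, dv coefficients:
  coeff of du: 3*v*(3*u^2 - 6*u*v - 3*v + 1)
  coeff of dv: 27*u^3 - 18*u^2*v + 6*u^2 + 3*u - 2*v
F^* omega = (3*v*(3*u^2 - 6*u*v - 3*v + 1)) du + (27*u^3 - 18*u^2*v + 6*u^2 + 3*u - 2*v) dv.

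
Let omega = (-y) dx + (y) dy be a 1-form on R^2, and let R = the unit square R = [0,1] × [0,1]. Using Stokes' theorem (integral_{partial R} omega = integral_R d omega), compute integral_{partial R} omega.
integral_(partial R) omega = 1

Stokes: integral_partial_R omega = integral_R d omega with d omega = (∂Q/∂x - ∂P/∂y) dx ∧ dy.
  ∂Q/∂x = 0
  ∂P/∂y = -1
  integrand = ∂Q/∂x - ∂P/∂y = 1.
Integrating over R: integral_0^1 integral_0^1 (1) dx dy = 1.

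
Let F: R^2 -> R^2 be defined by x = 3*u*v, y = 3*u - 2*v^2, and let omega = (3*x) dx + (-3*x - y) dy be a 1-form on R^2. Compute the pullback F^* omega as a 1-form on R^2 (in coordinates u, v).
F^* omega = (27*u*v^2 - 27*u*v - 9*u + 6*v^2) du + (v*(27*u^2 + 36*u*v + 12*u - 8*v^2)) dv

Using F^*(f dg) = (f ∘ F) d(g ∘ F), substitute each coordinate x_i by F_i(u, v) in f_i, and replace dx_i by d F_i = (∂F_i/∂u) du + (∂F_i/∂v) dv.
  For the x component: f_1(F) = 9*u*v; d F_1 = (3*v) du + (3*u) dv
  For the y component: f_2(F) = -9*u*v - 3*u + 2*v^2; d F_2 = (3) du + (-4*v) dv
Combining and collecting du, dv coefficients:
  coeff of du: 27*u*v^2 - 27*u*v - 9*u + 6*v^2
  coeff of dv: v*(27*u^2 + 36*u*v + 12*u - 8*v^2)
F^* omega = (27*u*v^2 - 27*u*v - 9*u + 6*v^2) du + (v*(27*u^2 + 36*u*v + 12*u - 8*v^2)) dv.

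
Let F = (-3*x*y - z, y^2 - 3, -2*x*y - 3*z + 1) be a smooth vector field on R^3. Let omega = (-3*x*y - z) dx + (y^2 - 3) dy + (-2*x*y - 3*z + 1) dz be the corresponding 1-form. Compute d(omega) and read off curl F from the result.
d(omega) = (-2*x) dy ∧ dz + (2*y - 1) dz ∧ dx + (3*x) dx ∧ dy; curl F = (-2*x, 2*y - 1, 3*x)

d omega = sum_{i<j} (∂f_j/∂x_i - ∂f_i/∂x_j) dx_i ∧ dx_j. Under the identification (dy ∧ dz, dz ∧ dx, dx ∧ dy) ↔ (e_x, e_y, e_z), the coefficients are exactly the components of curl F. Compute:
  ∂R/∂y - ∂Q/∂z = (-2*x) - (0) = -2*x
  ∂P/∂z - ∂R/∂x = (-1) - (-2*y) = 2*y - 1
  ∂Q/∂x - ∂P/∂y = (0) - (-3*x) = 3*x.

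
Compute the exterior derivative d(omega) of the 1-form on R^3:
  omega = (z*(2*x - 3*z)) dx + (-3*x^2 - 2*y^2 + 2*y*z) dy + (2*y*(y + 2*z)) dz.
d(omega) = (-6*x) dx ∧ dy + (-2*x + 6*z) dx ∧ dz + (2*y + 4*z) dy ∧ dz

For a 1-form omega = sum_i f_i dx_i, the exterior derivative is
  d(omega) = sum_{i < j} (∂f_j/∂x_i - ∂f_i/∂x_j) dx_i ∧ dx_j.
  coefficient of dx ∧ dy: ∂f_2/∂x - ∂f_1/∂y = ∂(-3*x^2 - 2*y^2 + 2*y*z)/∂x - ∂(z*(2*x - 3*z))/∂y = -6*x
  coefficient of dx ∧ dz: ∂f_3/∂x - ∂f_1/∂z = ∂(2*y*(y + 2*z))/∂x - ∂(z*(2*x - 3*z))/∂z = -2*x + 6*z
  coefficient of dy ∧ dz: ∂f_3/∂y - ∂f_2/∂z = ∂(2*y*(y + 2*z))/∂y - ∂(-3*x^2 - 2*y^2 + 2*y*z)/∂z = 2*y + 4*z
Assembling: d(omega) = (-6*x) dx ∧ dy + (-2*x + 6*z) dx ∧ dz + (2*y + 4*z) dy ∧ dz.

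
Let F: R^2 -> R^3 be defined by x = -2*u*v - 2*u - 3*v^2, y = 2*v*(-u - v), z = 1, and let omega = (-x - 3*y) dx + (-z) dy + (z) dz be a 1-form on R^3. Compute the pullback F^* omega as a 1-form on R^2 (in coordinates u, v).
F^* omega = (-16*u*v^2 - 20*u*v - 4*u - 18*v^3 - 18*v^2 + 2*v) du + (-16*u^2*v - 4*u^2 - 66*u*v^2 - 12*u*v + 2*u - 54*v^3 + 4*v) dv

Using F^*(f dg) = (f ∘ F) d(g ∘ F), substitute each coordinate x_i by F_i(u, v) in f_i, and replace dx_i by d F_i = (∂F_i/∂u) du + (∂F_i/∂v) dv.
  For the x component: f_1(F) = 8*u*v + 2*u + 9*v^2; d F_1 = (-2*v - 2) du + (-2*u - 6*v) dv
  For the y component: f_2(F) = -1; d F_2 = (-2*v) du + (-2*u - 4*v) dv
  For the z component: f_3(F) = 1; d F_3 = (0) du + (0) dv
Combining and collecting du, dv coefficients:
  coeff of du: -16*u*v^2 - 20*u*v - 4*u - 18*v^3 - 18*v^2 + 2*v
  coeff of dv: -16*u^2*v - 4*u^2 - 66*u*v^2 - 12*u*v + 2*u - 54*v^3 + 4*v
F^* omega = (-16*u*v^2 - 20*u*v - 4*u - 18*v^3 - 18*v^2 + 2*v) du + (-16*u^2*v - 4*u^2 - 66*u*v^2 - 12*u*v + 2*u - 54*v^3 + 4*v) dv.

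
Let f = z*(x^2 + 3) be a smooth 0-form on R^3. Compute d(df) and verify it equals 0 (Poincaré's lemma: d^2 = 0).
d(df) = 0

Step 1: df = sum_i (∂f/∂x_i) dx_i = (2*x*z) dx + (0) dy + (x^2 + 3) dz.
Step 2: Apply d again. Using the 1-form formula, the coefficient of dx ∧ dy in d(df) is ∂^2 f/∂x ∂y - ∂^2 f/∂y ∂x = (0) - (0) = 0 (equality of mixed partials for smooth f).
Similarly for dx ∧ dz and dy ∧ dz — all coefficients vanish. So d(df) = 0.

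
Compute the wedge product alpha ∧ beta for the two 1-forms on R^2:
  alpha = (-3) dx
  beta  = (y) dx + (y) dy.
alpha ∧ beta = (-3*y) dx ∧ dy

Distribute the wedge, using dx_i ∧ dx_j = -dx_j ∧ dx_i and dx_i ∧ dx_i = 0. For each pair (i, j) with i < j, the coefficient of dx_i ∧ dx_j in alpha ∧ beta is (alpha_i * beta_j - alpha_j * beta_i). Collecting: alpha ∧ beta = (-3*y) dx ∧ dy.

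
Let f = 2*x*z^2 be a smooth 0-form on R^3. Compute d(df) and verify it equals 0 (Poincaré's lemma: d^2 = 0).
d(df) = 0

Step 1: df = sum_i (∂f/∂x_i) dx_i = (2*z^2) dx + (0) dy + (4*x*z) dz.
Step 2: Apply d again. Using the 1-form formula, the coefficient of dx ∧ dy in d(df) is ∂^2 f/∂x ∂y - ∂^2 f/∂y ∂x = (0) - (0) = 0 (equality of mixed partials for smooth f).
Similarly for dx ∧ dz and dy ∧ dz — all coefficients vanish. So d(df) = 0.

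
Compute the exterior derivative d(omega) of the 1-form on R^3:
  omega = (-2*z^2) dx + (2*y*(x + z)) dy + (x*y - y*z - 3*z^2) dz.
d(omega) = (2*y) dx ∧ dy + (y + 4*z) dx ∧ dz + (x - 2*y - z) dy ∧ dz

For a 1-form omega = sum_i f_i dx_i, the exterior derivative is
  d(omega) = sum_{i < j} (∂f_j/∂x_i - ∂f_i/∂x_j) dx_i ∧ dx_j.
  coefficient of dx ∧ dy: ∂f_2/∂x - ∂f_1/∂y = ∂(2*y*(x + z))/∂x - ∂(-2*z^2)/∂y = 2*y
  coefficient of dx ∧ dz: ∂f_3/∂x - ∂f_1/∂z = ∂(x*y - y*z - 3*z^2)/∂x - ∂(-2*z^2)/∂z = y + 4*z
  coefficient of dy ∧ dz: ∂f_3/∂y - ∂f_2/∂z = ∂(x*y - y*z - 3*z^2)/∂y - ∂(2*y*(x + z))/∂z = x - 2*y - z
Assembling: d(omega) = (2*y) dx ∧ dy + (y + 4*z) dx ∧ dz + (x - 2*y - z) dy ∧ dz.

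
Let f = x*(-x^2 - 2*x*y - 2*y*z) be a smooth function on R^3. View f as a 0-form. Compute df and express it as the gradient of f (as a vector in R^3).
df = (-3*x^2 - 4*x*y - 2*y*z) dx + (2*x*(-x - z)) dy + (-2*x*y) dz; grad f = (-3*x^2 - 4*x*y - 2*y*z, 2*x*(-x - z), -2*x*y)

For a 0-form f, d f = (∂f/∂x) dx + (∂f/∂y) dy + (∂f/∂z) dz. The components of the vector representation are exactly the entries of grad f in Cartesian coordinates:
  ∂f/∂x = -3*x^2 - 4*x*y - 2*y*z
  ∂f/∂y = 2*x*(-x - z)
  ∂f/∂z = -2*x*y.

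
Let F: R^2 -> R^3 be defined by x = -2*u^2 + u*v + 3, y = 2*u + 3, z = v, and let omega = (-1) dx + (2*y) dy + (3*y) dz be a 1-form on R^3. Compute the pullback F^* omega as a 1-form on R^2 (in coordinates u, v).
F^* omega = (12*u - v + 12) du + (5*u + 9) dv

Using F^*(f dg) = (f ∘ F) d(g ∘ F), substitute each coordinate x_i by F_i(u, v) in f_i, and replace dx_i by d F_i = (∂F_i/∂u) du + (∂F_i/∂v) dv.
  For the x component: f_1(F) = -1; d F_1 = (-4*u + v) du + (u) dv
  For the y component: f_2(F) = 4*u + 6; d F_2 = (2) du + (0) dv
  For the z component: f_3(F) = 6*u + 9; d F_3 = (0) du + (1) dv
Combining and collecting du, dv coefficients:
  coeff of du: 12*u - v + 12
  coeff of dv: 5*u + 9
F^* omega = (12*u - v + 12) du + (5*u + 9) dv.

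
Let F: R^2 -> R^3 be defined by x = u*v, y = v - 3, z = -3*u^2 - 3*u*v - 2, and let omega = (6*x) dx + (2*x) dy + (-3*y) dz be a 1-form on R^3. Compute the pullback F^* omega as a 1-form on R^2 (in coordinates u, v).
F^* omega = (6*u*v^2 + 18*u*v - 54*u + 9*v^2 - 27*v) du + (u*(6*u*v + 11*v - 27)) dv

Using F^*(f dg) = (f ∘ F) d(g ∘ F), substitute each coordinate x_i by F_i(u, v) in f_i, and replace dx_i by d F_i = (∂F_i/∂u) du + (∂F_i/∂v) dv.
  For the x component: f_1(F) = 6*u*v; d F_1 = (v) du + (u) dv
  For the y component: f_2(F) = 2*u*v; d F_2 = (0) du + (1) dv
  For the z component: f_3(F) = 9 - 3*v; d F_3 = (-6*u - 3*v) du + (-3*u) dv
Combining and collecting du, dv coefficients:
  coeff of du: 6*u*v^2 + 18*u*v - 54*u + 9*v^2 - 27*v
  coeff of dv: u*(6*u*v + 11*v - 27)
F^* omega = (6*u*v^2 + 18*u*v - 54*u + 9*v^2 - 27*v) du + (u*(6*u*v + 11*v - 27)) dv.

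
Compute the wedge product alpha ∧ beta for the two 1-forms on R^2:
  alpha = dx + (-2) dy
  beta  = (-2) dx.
alpha ∧ beta = (-4) dx ∧ dy

Distribute the wedge, using dx_i ∧ dx_j = -dx_j ∧ dx_i and dx_i ∧ dx_i = 0. For each pair (i, j) with i < j, the coefficient of dx_i ∧ dx_j in alpha ∧ beta is (alpha_i * beta_j - alpha_j * beta_i). Collecting: alpha ∧ beta = (-4) dx ∧ dy.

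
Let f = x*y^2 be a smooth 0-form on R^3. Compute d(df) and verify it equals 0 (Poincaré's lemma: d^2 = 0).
d(df) = 0

Step 1: df = sum_i (∂f/∂x_i) dx_i = (y^2) dx + (2*x*y) dy + (0) dz.
Step 2: Apply d again. Using the 1-form formula, the coefficient of dx ∧ dy in d(df) is ∂^2 f/∂x ∂y - ∂^2 f/∂y ∂x = (2*y) - (2*y) = 0 (equality of mixed partials for smooth f).
Similarly for dx ∧ dz and dy ∧ dz — all coefficients vanish. So d(df) = 0.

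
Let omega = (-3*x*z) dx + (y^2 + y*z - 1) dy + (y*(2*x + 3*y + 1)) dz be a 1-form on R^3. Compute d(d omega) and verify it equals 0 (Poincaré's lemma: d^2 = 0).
d(d omega) = 0

Step 1: d omega = sum_{i<j} (∂f_j/∂x_i - ∂f_i/∂x_j) dx_i ∧ dx_j:
  coeff of dx ∧ dy: 0
  coeff of dx ∧ dz: 3*x + 2*y
  coeff of dy ∧ dz: 2*x + 5*y + 1
Step 2: Apply d again to each 2-form coefficient. The only possible 3-form in R^3 is dx ∧ dy ∧ dz, with coefficient
  ∂(coeff of dy∧dz)/∂x - ∂(coeff of dx∧dz)/∂y + ∂(coeff of dx∧dy)/∂z
  = ∂/∂x (2*x + 5*y + 1) - ∂/∂y (3*x + 2*y) + ∂/∂z (0).
Each of these terms simplifies to sums of mixed partials that cancel in pairs. The result is 0 (by equality of mixed partials for smooth functions — Schwarz / Clairaut).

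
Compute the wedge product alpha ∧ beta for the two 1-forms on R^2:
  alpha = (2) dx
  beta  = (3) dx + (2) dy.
alpha ∧ beta = (4) dx ∧ dy

Distribute the wedge, using dx_i ∧ dx_j = -dx_j ∧ dx_i and dx_i ∧ dx_i = 0. For each pair (i, j) with i < j, the coefficient of dx_i ∧ dx_j in alpha ∧ beta is (alpha_i * beta_j - alpha_j * beta_i). Collecting: alpha ∧ beta = (4) dx ∧ dy.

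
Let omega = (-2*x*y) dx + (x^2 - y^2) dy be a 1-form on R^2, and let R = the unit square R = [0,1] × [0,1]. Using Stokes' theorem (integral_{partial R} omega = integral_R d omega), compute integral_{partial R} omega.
integral_(partial R) omega = 2

Stokes: integral_partial_R omega = integral_R d omega with d omega = (∂Q/∂x - ∂P/∂y) dx ∧ dy.
  ∂Q/∂x = 2*x
  ∂P/∂y = -2*x
  integrand = ∂Q/∂x - ∂P/∂y = 4*x.
Integrating over R: integral_0^1 integral_0^1 (4*x) dx dy = 2.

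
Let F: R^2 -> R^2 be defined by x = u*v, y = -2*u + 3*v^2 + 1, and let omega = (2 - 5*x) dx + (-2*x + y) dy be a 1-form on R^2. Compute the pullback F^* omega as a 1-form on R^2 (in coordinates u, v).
F^* omega = (-5*u*v^2 + 4*u*v + 4*u - 6*v^2 + 2*v - 2) du + (-5*u^2*v - 12*u*v^2 - 12*u*v + 2*u + 18*v^3 + 6*v) dv

Using F^*(f dg) = (f ∘ F) d(g ∘ F), substitute each coordinate x_i by F_i(u, v) in f_i, and replace dx_i by d F_i = (∂F_i/∂u) du + (∂F_i/∂v) dv.
  For the x component: f_1(F) = -5*u*v + 2; d F_1 = (v) du + (u) dv
  For the y component: f_2(F) = -2*u*v - 2*u + 3*v^2 + 1; d F_2 = (-2) du + (6*v) dv
Combining and collecting du, dv coefficients:
  coeff of du: -5*u*v^2 + 4*u*v + 4*u - 6*v^2 + 2*v - 2
  coeff of dv: -5*u^2*v - 12*u*v^2 - 12*u*v + 2*u + 18*v^3 + 6*v
F^* omega = (-5*u*v^2 + 4*u*v + 4*u - 6*v^2 + 2*v - 2) du + (-5*u^2*v - 12*u*v^2 - 12*u*v + 2*u + 18*v^3 + 6*v) dv.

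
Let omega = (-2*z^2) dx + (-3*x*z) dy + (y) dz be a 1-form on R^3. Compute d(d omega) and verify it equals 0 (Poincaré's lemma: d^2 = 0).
d(d omega) = 0

Step 1: d omega = sum_{i<j} (∂f_j/∂x_i - ∂f_i/∂x_j) dx_i ∧ dx_j:
  coeff of dx ∧ dy: -3*z
  coeff of dx ∧ dz: 4*z
  coeff of dy ∧ dz: 3*x + 1
Step 2: Apply d again to each 2-form coefficient. The only possible 3-form in R^3 is dx ∧ dy ∧ dz, with coefficient
  ∂(coeff of dy∧dz)/∂x - ∂(coeff of dx∧dz)/∂y + ∂(coeff of dx∧dy)/∂z
  = ∂/∂x (3*x + 1) - ∂/∂y (4*z) + ∂/∂z (-3*z).
Each of these terms simplifies to sums of mixed partials that cancel in pairs. The result is 0 (by equality of mixed partials for smooth functions — Schwarz / Clairaut).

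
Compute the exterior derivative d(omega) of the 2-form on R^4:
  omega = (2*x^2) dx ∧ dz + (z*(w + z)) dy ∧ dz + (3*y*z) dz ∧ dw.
d(omega) = (4*z) dy ∧ dz ∧ dw

For a 2-form omega = sum_{i<j} g_{ij} dx_i ∧ dx_j, the exterior derivative is
  d(omega) = sum_{i<j} d(g_{ij}) ∧ dx_i ∧ dx_j = sum_{i<j, k} (∂g_{ij}/∂x_k) dx_k ∧ dx_i ∧ dx_j.
Expand each term, using dx_k ∧ dx_i ∧ dx_j = sgn(permutation) dx_{(a)} ∧ dx_{(b)} ∧ dx_{(c)} with (a < b < c) sorted:
  d(z*(w + z)) includes (∂/∂w)(z*(w + z)) dw = (z) dw, which multiplied by dy ∧ dz gives (z) dy ∧ dz ∧ dw
  d(3*y*z) includes (∂/∂y)(3*y*z) dy = (3*z) dy, which multiplied by dz ∧ dw gives (3*z) dy ∧ dz ∧ dw
Collecting like 3-forms: d(omega) = (4*z) dy ∧ dz ∧ dw.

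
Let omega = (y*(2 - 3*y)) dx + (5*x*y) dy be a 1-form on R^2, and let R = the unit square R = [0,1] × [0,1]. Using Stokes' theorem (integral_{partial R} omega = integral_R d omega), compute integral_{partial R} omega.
integral_(partial R) omega = 7/2

Stokes: integral_partial_R omega = integral_R d omega with d omega = (∂Q/∂x - ∂P/∂y) dx ∧ dy.
  ∂Q/∂x = 5*y
  ∂P/∂y = 2 - 6*y
  integrand = ∂Q/∂x - ∂P/∂y = 11*y - 2.
Integrating over R: integral_0^1 integral_0^1 (11*y - 2) dx dy = 7/2.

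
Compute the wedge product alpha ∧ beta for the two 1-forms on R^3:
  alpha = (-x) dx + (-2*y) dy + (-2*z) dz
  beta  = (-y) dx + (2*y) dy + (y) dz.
alpha ∧ beta = (-2*y*(x + y)) dx ∧ dy + (-y*(x + 2*z)) dx ∧ dz + (2*y*(-y + 2*z)) dy ∧ dz

Distribute the wedge, using dx_i ∧ dx_j = -dx_j ∧ dx_i and dx_i ∧ dx_i = 0. For each pair (i, j) with i < j, the coefficient of dx_i ∧ dx_j in alpha ∧ beta is (alpha_i * beta_j - alpha_j * beta_i). Collecting: alpha ∧ beta = (-2*y*(x + y)) dx ∧ dy + (-y*(x + 2*z)) dx ∧ dz + (2*y*(-y + 2*z)) dy ∧ dz.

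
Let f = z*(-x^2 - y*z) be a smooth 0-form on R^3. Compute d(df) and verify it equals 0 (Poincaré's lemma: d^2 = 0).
d(df) = 0

Step 1: df = sum_i (∂f/∂x_i) dx_i = (-2*x*z) dx + (-z^2) dy + (-x^2 - 2*y*z) dz.
Step 2: Apply d again. Using the 1-form formula, the coefficient of dx ∧ dy in d(df) is ∂^2 f/∂x ∂y - ∂^2 f/∂y ∂x = (0) - (0) = 0 (equality of mixed partials for smooth f).
Similarly for dx ∧ dz and dy ∧ dz — all coefficients vanish. So d(df) = 0.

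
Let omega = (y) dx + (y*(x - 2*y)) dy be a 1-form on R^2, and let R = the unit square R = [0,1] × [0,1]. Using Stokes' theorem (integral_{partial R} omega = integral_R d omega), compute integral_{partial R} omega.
integral_(partial R) omega = -1/2

Stokes: integral_partial_R omega = integral_R d omega with d omega = (∂Q/∂x - ∂P/∂y) dx ∧ dy.
  ∂Q/∂x = y
  ∂P/∂y = 1
  integrand = ∂Q/∂x - ∂P/∂y = y - 1.
Integrating over R: integral_0^1 integral_0^1 (y - 1) dx dy = -1/2.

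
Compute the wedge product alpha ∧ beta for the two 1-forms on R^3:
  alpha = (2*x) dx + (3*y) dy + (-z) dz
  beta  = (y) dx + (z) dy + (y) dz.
alpha ∧ beta = (2*x*z - 3*y^2) dx ∧ dy + (y*(2*x + z)) dx ∧ dz + (3*y^2 + z^2) dy ∧ dz

Distribute the wedge, using dx_i ∧ dx_j = -dx_j ∧ dx_i and dx_i ∧ dx_i = 0. For each pair (i, j) with i < j, the coefficient of dx_i ∧ dx_j in alpha ∧ beta is (alpha_i * beta_j - alpha_j * beta_i). Collecting: alpha ∧ beta = (2*x*z - 3*y^2) dx ∧ dy + (y*(2*x + z)) dx ∧ dz + (3*y^2 + z^2) dy ∧ dz.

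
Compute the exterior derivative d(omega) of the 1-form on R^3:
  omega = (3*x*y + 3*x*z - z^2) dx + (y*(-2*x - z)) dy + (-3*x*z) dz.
d(omega) = (-3*x - 2*y) dx ∧ dy + (-3*x - z) dx ∧ dz + (y) dy ∧ dz

For a 1-form omega = sum_i f_i dx_i, the exterior derivative is
  d(omega) = sum_{i < j} (∂f_j/∂x_i - ∂f_i/∂x_j) dx_i ∧ dx_j.
  coefficient of dx ∧ dy: ∂f_2/∂x - ∂f_1/∂y = ∂(y*(-2*x - z))/∂x - ∂(3*x*y + 3*x*z - z^2)/∂y = -3*x - 2*y
  coefficient of dx ∧ dz: ∂f_3/∂x - ∂f_1/∂z = ∂(-3*x*z)/∂x - ∂(3*x*y + 3*x*z - z^2)/∂z = -3*x - z
  coefficient of dy ∧ dz: ∂f_3/∂y - ∂f_2/∂z = ∂(-3*x*z)/∂y - ∂(y*(-2*x - z))/∂z = y
Assembling: d(omega) = (-3*x - 2*y) dx ∧ dy + (-3*x - z) dx ∧ dz + (y) dy ∧ dz.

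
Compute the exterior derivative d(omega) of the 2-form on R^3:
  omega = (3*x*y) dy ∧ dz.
d(omega) = (3*y) dx ∧ dy ∧ dz

For a 2-form omega = sum_{i<j} g_{ij} dx_i ∧ dx_j, the exterior derivative is
  d(omega) = sum_{i<j} d(g_{ij}) ∧ dx_i ∧ dx_j = sum_{i<j, k} (∂g_{ij}/∂x_k) dx_k ∧ dx_i ∧ dx_j.
Expand each term, using dx_k ∧ dx_i ∧ dx_j = sgn(permutation) dx_{(a)} ∧ dx_{(b)} ∧ dx_{(c)} with (a < b < c) sorted:
  d(3*x*y) includes (∂/∂x)(3*x*y) dx = (3*y) dx, which multiplied by dy ∧ dz gives (3*y) dx ∧ dy ∧ dz
Collecting like 3-forms: d(omega) = (3*y) dx ∧ dy ∧ dz.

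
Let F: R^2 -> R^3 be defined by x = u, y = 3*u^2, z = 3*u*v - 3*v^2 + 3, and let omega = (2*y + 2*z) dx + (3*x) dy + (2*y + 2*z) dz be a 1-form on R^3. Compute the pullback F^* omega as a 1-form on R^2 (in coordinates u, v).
F^* omega = (18*u^2*v + 24*u^2 + 18*u*v^2 + 6*u*v - 18*v^3 - 6*v^2 + 18*v + 6) du + (18*u^3 - 18*u^2*v - 54*u*v^2 + 18*u + 36*v^3 - 36*v) dv

Using F^*(f dg) = (f ∘ F) d(g ∘ F), substitute each coordinate x_i by F_i(u, v) in f_i, and replace dx_i by d F_i = (∂F_i/∂u) du + (∂F_i/∂v) dv.
  For the x component: f_1(F) = 6*u^2 + 6*u*v - 6*v^2 + 6; d F_1 = (1) du + (0) dv
  For the y component: f_2(F) = 3*u; d F_2 = (6*u) du + (0) dv
  For the z component: f_3(F) = 6*u^2 + 6*u*v - 6*v^2 + 6; d F_3 = (3*v) du + (3*u - 6*v) dv
Combining and collecting du, dv coefficients:
  coeff of du: 18*u^2*v + 24*u^2 + 18*u*v^2 + 6*u*v - 18*v^3 - 6*v^2 + 18*v + 6
  coeff of dv: 18*u^3 - 18*u^2*v - 54*u*v^2 + 18*u + 36*v^3 - 36*v
F^* omega = (18*u^2*v + 24*u^2 + 18*u*v^2 + 6*u*v - 18*v^3 - 6*v^2 + 18*v + 6) du + (18*u^3 - 18*u^2*v - 54*u*v^2 + 18*u + 36*v^3 - 36*v) dv.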